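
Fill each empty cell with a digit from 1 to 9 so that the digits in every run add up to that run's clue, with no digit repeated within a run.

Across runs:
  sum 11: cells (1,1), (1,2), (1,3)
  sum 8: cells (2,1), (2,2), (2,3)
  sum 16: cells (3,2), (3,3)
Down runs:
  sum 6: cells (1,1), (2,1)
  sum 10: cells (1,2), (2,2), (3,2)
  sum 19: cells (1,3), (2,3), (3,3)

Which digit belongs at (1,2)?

2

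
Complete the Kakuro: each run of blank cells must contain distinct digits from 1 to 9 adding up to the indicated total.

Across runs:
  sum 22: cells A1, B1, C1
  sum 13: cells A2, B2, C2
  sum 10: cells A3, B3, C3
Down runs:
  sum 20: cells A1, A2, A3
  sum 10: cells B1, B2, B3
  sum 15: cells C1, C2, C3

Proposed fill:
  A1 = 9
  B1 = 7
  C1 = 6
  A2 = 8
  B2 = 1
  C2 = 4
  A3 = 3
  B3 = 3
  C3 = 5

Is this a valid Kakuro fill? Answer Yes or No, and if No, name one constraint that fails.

No — the across run A3–C3 sums to 11, not 10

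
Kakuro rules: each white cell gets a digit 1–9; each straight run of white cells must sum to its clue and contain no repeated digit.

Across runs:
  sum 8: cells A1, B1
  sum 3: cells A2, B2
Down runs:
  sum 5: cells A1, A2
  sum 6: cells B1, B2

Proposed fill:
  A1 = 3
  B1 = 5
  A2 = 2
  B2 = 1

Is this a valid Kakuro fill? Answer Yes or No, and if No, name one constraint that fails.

Across: 3+5=8; 2+1=3. Down: 3+2=5; 5+1=6. No digit repeats within any run.

Yes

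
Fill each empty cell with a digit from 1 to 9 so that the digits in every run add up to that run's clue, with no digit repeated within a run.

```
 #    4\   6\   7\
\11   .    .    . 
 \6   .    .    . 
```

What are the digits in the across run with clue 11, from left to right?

1 4 6

6 in 3 cells must be {1,2,3}; 4 in 2 cells must be {1,3}.
Nothing is forced directly, so branch on R1C1, whose candidates are 1 or 3. If R1C1 = 3: that forces R2C1 = 1, R2C2 = 2, R2C3 = 3, after which R1C2 would have to be in {1,2,6,7} for the 11 across but in {4} for the 6 down — contradiction. So R1C1 = 1.
R2C1 = 4 − 1 = 3 completes the 4 down.
Nothing is forced directly, so branch on R1C2, whose candidates are 2 or 4. If R1C2 = 2: then R1C3 would have to be in {8} for the 11 across but in {1,2,3,4,5,6} for the 7 down — contradiction. So R1C2 = 4.
R1C3 = 11 − 5 = 6 completes the 11 across.
R2C2 = 6 − 4 = 2 completes the 6 down.
R2C3 = 6 − 5 = 1 completes the 6 across.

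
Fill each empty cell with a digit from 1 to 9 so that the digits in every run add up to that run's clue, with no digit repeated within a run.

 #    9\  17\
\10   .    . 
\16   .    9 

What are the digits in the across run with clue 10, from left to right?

2, 8

16 in 2 cells must be {7,9}; 17 in 2 cells must be {8,9}.
R1C2 = 17 − 9 = 8 completes the 17 down.
R2C1 = 16 − 9 = 7 completes the 16 across.
R1C1 = 10 − 8 = 2 completes the 10 across.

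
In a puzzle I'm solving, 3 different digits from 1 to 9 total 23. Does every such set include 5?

The only way to make 23 from 3 distinct digits is {6,8,9}, which does not contain 5.

No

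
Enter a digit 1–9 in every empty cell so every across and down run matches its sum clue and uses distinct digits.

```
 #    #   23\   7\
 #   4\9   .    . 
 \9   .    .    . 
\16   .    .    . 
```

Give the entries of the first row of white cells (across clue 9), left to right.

4 in 2 cells must be {1,3}; 23 in 3 cells must be {6,8,9}; 7 in 3 cells must be {1,2,4}.
Only 6 fits R2C2 under both its across sum 9 and down sum 23.
Given what's placed, R1C2 must be 8 to fit the 9 across and 23 down.
R1C3 = 9 − 8 = 1 completes the 9 across.

8 1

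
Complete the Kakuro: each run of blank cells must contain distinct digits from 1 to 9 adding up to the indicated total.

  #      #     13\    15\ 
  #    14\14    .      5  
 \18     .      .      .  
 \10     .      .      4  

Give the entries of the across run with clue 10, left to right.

R1C2 = 14 − 5 = 9 completes the 14 across.
R2C3 = 15 − 9 = 6 completes the 15 down.
R3C1 = 5: the only remaining digit allowed by both the 10 across and the 14 down.
R3C2 = 10 − 9 = 1 completes the 10 across.
R2C1 = 14 − 5 = 9 completes the 14 down.
R2C2 = 18 − 15 = 3 completes the 18 across.

5, 1, 4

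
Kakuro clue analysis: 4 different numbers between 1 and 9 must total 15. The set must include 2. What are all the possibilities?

4 distinct digits from 1–9 sum between 10 and 30.
Keeping only sets containing 2.

{1,2,3,9}; {1,2,4,8}; {1,2,5,7}; {2,3,4,6}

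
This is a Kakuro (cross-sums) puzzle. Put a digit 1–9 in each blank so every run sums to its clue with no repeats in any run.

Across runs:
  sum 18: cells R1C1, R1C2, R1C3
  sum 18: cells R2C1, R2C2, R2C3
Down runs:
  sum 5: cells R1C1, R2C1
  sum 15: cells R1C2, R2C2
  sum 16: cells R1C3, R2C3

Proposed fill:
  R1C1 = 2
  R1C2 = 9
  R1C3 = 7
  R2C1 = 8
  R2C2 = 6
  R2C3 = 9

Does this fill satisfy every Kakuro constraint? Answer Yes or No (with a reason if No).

No — the across run R2C1–R2C3 sums to 23, not 18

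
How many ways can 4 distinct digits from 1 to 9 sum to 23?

4 distinct digits from 1–9 sum between 10 and 30.

9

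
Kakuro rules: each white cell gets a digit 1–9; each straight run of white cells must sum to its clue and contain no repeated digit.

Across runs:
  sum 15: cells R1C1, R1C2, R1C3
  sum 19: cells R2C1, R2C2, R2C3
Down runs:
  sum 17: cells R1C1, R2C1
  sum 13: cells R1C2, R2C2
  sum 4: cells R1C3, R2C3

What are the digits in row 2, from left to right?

9 7 3

17 in 2 cells must be {8,9}; 4 in 2 cells must be {1,3}.
The 19 across and the 4 down share only 3, so R2C3 = 3.
R1C3 = 4 − 3 = 1 completes the 4 down.
Given what's placed, R2C1 must be 9 to fit the 19 across and 17 down.
R2C2 = 19 − 12 = 7 completes the 19 across.
R1C1 = 17 − 9 = 8 completes the 17 down.
R1C2 = 15 − 9 = 6 completes the 15 across.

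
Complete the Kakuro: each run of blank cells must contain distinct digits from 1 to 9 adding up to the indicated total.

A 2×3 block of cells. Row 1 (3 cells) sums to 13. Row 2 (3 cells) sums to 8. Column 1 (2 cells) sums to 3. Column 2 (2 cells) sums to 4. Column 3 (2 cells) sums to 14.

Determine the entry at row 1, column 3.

9

3 in 2 cells must be {1,2}; 4 in 2 cells must be {1,3}.
The 8 across and the 14 down share only 5, so (2,3) = 5.
(1,3) = 14 − 5 = 9 completes the 14 down.
Given what's placed, (2,2) must be 1 to fit the 8 across and 4 down.
(1,1) = 1: the only remaining digit allowed by both the 13 across and the 3 down.
(1,2) = 13 − 10 = 3 completes the 13 across.
(2,1) = 8 − 6 = 2 completes the 8 across.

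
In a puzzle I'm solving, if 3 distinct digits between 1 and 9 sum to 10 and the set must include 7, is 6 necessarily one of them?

The only way to make 10 from 3 distinct digits under that restriction is {1,2,7}, which does not contain 6.

No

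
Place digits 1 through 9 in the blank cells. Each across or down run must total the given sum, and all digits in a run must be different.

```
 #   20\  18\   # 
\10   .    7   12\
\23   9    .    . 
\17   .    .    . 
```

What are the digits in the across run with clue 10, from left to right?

3 7

23 in 3 cells must be {6,8,9}.
R1C1 = 10 − 7 = 3 completes the 10 across.
Given what's placed, R2C3 must be 8 to fit the 23 across and 12 down.
R3C1 = 20 − 12 = 8 completes the 20 down.
R3C3 = 12 − 8 = 4 completes the 12 down.
R2C2 = 23 − 17 = 6 completes the 23 across.
R3C2 = 17 − 12 = 5 completes the 17 across.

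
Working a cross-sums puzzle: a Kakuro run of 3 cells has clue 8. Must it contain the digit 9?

No

Counterexample: {1,2,5} sums to 8 without using 9.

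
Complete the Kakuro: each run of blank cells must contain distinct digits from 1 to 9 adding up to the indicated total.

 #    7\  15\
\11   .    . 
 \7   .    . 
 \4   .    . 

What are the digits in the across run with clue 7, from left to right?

4 in 2 cells must be {1,3}; 7 in 3 cells must be {1,2,4}.
The 4 across and the 7 down share only 1, so R3C1 = 1.
R3C2 = 4 − 1 = 3 completes the 4 across.
Nothing is forced directly, so branch on R1C1, whose candidates are 2 or 4. If R1C1 = 2: then R1C2 would have to be in {9} for the 11 across but in {4,5,7,8} for the 15 down — contradiction. So R1C1 = 4.
R1C2 = 11 − 4 = 7 completes the 11 across.
R2C1 = 7 − 5 = 2 completes the 7 down.
R2C2 = 7 − 2 = 5 completes the 7 across.

2, 5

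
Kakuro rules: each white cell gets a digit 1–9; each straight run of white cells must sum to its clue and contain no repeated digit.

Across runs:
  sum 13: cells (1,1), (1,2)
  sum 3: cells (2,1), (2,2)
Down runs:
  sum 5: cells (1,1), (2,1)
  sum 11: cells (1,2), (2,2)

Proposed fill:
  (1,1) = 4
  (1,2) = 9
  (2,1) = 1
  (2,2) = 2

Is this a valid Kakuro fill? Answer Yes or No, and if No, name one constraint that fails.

Yes

Across: 4+9=13; 1+2=3. Down: 4+1=5; 9+2=11. No digit repeats within any run.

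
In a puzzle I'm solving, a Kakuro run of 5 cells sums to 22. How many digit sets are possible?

9

5 distinct digits from 1–9 sum between 15 and 35.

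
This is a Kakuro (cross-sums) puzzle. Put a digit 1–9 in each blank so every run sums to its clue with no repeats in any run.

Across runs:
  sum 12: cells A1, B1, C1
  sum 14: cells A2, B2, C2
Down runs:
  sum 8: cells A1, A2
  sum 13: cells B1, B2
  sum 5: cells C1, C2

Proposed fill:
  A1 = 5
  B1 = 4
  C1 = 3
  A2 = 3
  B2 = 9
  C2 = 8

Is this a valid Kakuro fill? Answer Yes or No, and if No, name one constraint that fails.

No — the across run A2–C2 sums to 20, not 14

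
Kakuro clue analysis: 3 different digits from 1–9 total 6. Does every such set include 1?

Yes

The only way to make 6 from 3 distinct digits is {1,2,3}, which contains 1.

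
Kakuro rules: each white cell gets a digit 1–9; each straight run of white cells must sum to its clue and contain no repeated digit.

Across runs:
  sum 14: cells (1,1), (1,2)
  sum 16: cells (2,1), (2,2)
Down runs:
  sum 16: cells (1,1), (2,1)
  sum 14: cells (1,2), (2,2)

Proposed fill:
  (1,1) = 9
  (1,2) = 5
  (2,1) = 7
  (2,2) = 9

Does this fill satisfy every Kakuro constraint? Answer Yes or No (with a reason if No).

Yes

Across: 9+5=14; 7+9=16. Down: 9+7=16; 5+9=14. No digit repeats within any run.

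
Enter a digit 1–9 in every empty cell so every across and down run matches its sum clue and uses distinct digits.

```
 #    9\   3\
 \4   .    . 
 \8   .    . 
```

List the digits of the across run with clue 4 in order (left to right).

3 1

4 in 2 cells must be {1,3}; 3 in 2 cells must be {1,2}.
The 4 across and the 3 down share only 1, so R1C2 = 1.
R2C2 = 3 − 1 = 2 completes the 3 down.
R1C1 = 4 − 1 = 3 completes the 4 across.
R2C1 = 8 − 2 = 6 completes the 8 across.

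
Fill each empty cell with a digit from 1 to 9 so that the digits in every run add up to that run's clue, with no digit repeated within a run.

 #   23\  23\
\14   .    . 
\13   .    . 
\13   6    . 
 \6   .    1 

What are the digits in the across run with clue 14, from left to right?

R3C2 = 13 − 6 = 7 completes the 13 across.
R4C1 = 6 − 1 = 5 completes the 6 across.
Nothing is forced directly, so branch on R1C1, whose candidates are 8 or 9. If R1C1 = 9: then R1C2 would have to be in {5} for the 14 across but in {6,9} for the 23 down — contradiction. So R1C1 = 8.
R1C2 = 14 − 8 = 6 completes the 14 across.
R2C1 = 23 − 19 = 4 completes the 23 down.
R2C2 = 13 − 4 = 9 completes the 13 across.

8 6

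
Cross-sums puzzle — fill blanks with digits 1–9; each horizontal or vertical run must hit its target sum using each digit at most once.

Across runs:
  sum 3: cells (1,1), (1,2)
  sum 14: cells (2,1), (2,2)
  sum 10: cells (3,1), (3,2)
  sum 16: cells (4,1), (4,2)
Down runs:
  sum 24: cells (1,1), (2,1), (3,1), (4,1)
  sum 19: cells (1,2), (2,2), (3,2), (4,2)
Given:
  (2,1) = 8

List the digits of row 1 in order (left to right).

1 2

3 in 2 cells must be {1,2}; 16 in 2 cells must be {7,9}.
(2,2) = 14 − 8 = 6 completes the 14 across.
No cell is forced outright now. (4,1) can only be 7 or 9 (the digits allowed by both its 16 across and its 24 down). If (4,1) = 7: then (1,1) would have to be in {1,2} for the 3 across but in {3,4,5,6} for the 24 down — contradiction. So (4,1) = 9.
(4,2) = 16 − 9 = 7 completes the 16 across.
No cell is forced outright now. (1,1) can only be 1 or 2 (the digits allowed by both its 3 across and its 24 down). If (1,1) = 2: that forces (1,2) = 1, after which (3,1) would have to be in {1,2,3,4,6,7,8,9} for the 10 across but in {5} for the 24 down — contradiction. So (1,1) = 1.
(1,2) = 3 − 1 = 2 completes the 3 across.
(3,1) = 24 − 18 = 6 completes the 24 down.
(3,2) = 10 − 6 = 4 completes the 10 across.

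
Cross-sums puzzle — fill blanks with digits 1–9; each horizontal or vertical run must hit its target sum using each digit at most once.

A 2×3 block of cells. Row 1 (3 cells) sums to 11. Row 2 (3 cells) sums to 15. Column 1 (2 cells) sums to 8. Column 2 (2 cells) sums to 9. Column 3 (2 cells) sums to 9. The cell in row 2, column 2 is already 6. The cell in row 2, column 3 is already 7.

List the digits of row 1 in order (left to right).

(1,2) = 9 − 6 = 3 completes the 9 down.
(1,3) = 9 − 7 = 2 completes the 9 down.
(2,1) = 15 − 13 = 2 completes the 15 across.
(1,1) = 11 − 5 = 6 completes the 11 across.

6, 3, 2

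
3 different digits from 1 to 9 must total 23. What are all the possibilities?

{6,8,9}

3 distinct digits from 1–9 sum between 6 and 24.
Only one set works: {6,8,9}.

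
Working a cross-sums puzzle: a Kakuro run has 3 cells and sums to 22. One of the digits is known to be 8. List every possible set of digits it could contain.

3 distinct digits from 1–9 sum between 6 and 24.
Keeping only sets containing 8.
Only one set works: {5,8,9}.

{5,8,9}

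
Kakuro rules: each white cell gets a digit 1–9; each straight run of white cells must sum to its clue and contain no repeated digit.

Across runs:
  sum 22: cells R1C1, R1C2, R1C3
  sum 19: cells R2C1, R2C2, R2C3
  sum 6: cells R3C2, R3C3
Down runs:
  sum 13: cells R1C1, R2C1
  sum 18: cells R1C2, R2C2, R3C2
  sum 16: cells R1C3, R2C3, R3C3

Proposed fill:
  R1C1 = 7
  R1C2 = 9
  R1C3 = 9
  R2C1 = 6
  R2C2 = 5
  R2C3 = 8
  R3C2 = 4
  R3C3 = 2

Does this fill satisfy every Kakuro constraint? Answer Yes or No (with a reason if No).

No — the across run R1C1–R1C3 sums to 25, not 22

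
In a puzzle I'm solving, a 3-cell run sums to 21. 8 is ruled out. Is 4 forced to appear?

No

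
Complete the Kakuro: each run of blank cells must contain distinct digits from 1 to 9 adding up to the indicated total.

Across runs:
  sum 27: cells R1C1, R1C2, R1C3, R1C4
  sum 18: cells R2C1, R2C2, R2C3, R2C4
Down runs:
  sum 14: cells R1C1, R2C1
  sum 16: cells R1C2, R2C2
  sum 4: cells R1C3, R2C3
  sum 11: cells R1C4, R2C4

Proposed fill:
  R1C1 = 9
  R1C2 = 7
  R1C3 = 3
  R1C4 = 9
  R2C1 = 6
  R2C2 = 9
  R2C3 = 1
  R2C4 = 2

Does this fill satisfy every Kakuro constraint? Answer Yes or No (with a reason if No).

No — the down run R1C1–R2C1 sums to 15, not 14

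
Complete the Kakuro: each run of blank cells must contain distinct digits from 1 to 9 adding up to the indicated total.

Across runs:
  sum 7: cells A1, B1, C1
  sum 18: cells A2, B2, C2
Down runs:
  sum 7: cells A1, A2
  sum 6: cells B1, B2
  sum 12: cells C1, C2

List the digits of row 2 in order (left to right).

7 in 3 cells must be {1,2,4}.
The 7 across and the 12 down share only 4, so C1 = 4.
C2 = 12 − 4 = 8 completes the 12 down.
Nothing is forced directly, so branch on B2, whose candidates are 1 or 4. If B2 = 1: then B1 would have to be in {1,2} for the 7 across but in {5} for the 6 down — contradiction. So B2 = 4.
B1 = 6 − 4 = 2 completes the 6 down.
A2 = 18 − 12 = 6 completes the 18 across.
A1 = 7 − 6 = 1 completes the 7 across.

6, 4, 8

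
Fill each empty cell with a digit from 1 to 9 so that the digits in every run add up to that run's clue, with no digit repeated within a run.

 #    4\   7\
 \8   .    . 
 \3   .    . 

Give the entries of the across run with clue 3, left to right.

1 2

3 in 2 cells must be {1,2}; 4 in 2 cells must be {1,3}.
The 3 across and the 4 down share only 1, so R2C1 = 1.
R2C2 = 3 − 1 = 2 completes the 3 across.
R1C1 = 4 − 1 = 3 completes the 4 down.
R1C2 = 8 − 3 = 5 completes the 8 across.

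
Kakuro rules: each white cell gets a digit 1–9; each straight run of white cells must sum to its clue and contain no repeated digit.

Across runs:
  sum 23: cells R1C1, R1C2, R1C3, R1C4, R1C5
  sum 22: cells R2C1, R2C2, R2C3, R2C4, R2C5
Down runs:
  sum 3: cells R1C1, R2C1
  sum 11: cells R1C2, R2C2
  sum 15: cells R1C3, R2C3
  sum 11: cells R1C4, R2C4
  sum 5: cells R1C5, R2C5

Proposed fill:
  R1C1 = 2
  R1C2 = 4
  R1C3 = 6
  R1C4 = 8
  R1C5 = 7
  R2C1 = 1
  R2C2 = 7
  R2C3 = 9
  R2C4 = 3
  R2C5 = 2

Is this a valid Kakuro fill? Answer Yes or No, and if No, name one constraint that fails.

No — the down run R1C5–R2C5 sums to 9, not 5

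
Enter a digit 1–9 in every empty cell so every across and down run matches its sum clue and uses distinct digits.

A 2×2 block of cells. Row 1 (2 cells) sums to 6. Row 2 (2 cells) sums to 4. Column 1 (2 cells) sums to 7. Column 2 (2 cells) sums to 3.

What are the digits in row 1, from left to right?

4 2

4 in 2 cells must be {1,3}; 3 in 2 cells must be {1,2}.
The 4 across and the 3 down share only 1, so (2,2) = 1.
(1,2) = 3 − 1 = 2 completes the 3 down.
(2,1) = 4 − 1 = 3 completes the 4 across.
(1,1) = 6 − 2 = 4 completes the 6 across.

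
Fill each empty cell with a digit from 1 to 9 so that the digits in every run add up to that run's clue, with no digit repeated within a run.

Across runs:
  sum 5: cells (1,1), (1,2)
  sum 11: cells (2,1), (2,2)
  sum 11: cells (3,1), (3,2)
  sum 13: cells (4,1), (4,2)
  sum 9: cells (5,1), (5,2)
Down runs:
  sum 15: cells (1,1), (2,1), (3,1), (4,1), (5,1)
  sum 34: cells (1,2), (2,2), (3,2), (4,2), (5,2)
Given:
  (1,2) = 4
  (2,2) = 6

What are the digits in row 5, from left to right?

15 in 5 cells must be {1,2,3,4,5}; 34 in 5 cells must be {4,6,7,8,9}.
(1,1) = 5 − 4 = 1 completes the 5 across.
(2,1) = 11 − 6 = 5 completes the 11 across.
Given what's placed, (4,1) must be 4 to fit the 13 across and 15 down.
(4,2) = 13 − 4 = 9 completes the 13 across.
No cell is forced outright now. (3,1) can only be 2 or 3 (the digits allowed by both its 11 across and its 15 down). If (3,1) = 2: then (3,2) would have to be in {9} for the 11 across but in {7,8} for the 34 down — contradiction. So (3,1) = 3.
(3,2) = 11 − 3 = 8 completes the 11 across.
(5,1) = 15 − 13 = 2 completes the 15 down.
(5,2) = 9 − 2 = 7 completes the 9 across.

2, 7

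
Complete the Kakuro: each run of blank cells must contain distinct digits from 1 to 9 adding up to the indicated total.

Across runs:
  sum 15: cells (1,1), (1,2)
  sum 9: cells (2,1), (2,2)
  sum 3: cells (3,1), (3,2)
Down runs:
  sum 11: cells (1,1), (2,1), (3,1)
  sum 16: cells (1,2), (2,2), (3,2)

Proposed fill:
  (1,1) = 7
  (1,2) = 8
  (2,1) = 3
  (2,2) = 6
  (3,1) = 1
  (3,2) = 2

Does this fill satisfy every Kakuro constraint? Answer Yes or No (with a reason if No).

Across: 7+8=15; 3+6=9; 1+2=3. Down: 7+3+1=11; 8+6+2=16. No digit repeats within any run.

Yes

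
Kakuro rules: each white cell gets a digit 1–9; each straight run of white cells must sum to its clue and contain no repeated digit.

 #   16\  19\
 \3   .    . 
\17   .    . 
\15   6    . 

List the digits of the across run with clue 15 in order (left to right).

3 in 2 cells must be {1,2}; 17 in 2 cells must be {8,9}.
R1C2 = 2: only digit in both the 3-across and 19-down candidate sets.
R3C2 = 15 − 6 = 9 completes the 15 across.
R1C1 = 3 − 2 = 1 completes the 3 across.
R2C1 = 16 − 7 = 9 completes the 16 down.
R2C2 = 17 − 9 = 8 completes the 17 across.

6 9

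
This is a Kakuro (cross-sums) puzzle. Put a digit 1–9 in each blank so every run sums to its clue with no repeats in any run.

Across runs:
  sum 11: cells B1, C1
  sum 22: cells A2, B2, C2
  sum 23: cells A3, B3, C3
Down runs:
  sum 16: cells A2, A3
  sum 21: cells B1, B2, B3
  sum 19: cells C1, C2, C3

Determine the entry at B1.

23 in 3 cells must be {6,8,9}; 16 in 2 cells must be {7,9}.
Only 9 fits A3 under both its across sum 23 and down sum 16.
A2 = 16 − 9 = 7 completes the 16 down.
Nothing is forced directly, so branch on B3, whose candidates are 6 or 8. If B3 = 6: then B2 would have to be in {6,9} for the 22 across but in {7,8} for the 21 down — contradiction. So B3 = 8.
C3 = 23 − 17 = 6 completes the 23 across.
C2 = 9: the only remaining digit allowed by both the 22 across and the 19 down.
C1 = 19 − 15 = 4 completes the 19 down.
B2 = 22 − 16 = 6 completes the 22 across.
B1 = 11 − 4 = 7 completes the 11 across.

7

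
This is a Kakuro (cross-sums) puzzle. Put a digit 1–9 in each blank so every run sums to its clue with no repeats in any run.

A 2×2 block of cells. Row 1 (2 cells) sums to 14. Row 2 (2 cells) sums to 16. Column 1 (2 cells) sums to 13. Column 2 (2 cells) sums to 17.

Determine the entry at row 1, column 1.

6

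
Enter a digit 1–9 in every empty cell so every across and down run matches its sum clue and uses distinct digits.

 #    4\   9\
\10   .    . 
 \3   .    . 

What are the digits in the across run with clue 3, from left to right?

1, 2

3 in 2 cells must be {1,2}; 4 in 2 cells must be {1,3}.
The 3 across and the 4 down share only 1, so R2C1 = 1.
R2C2 = 3 − 1 = 2 completes the 3 across.
R1C1 = 4 − 1 = 3 completes the 4 down.
R1C2 = 10 − 3 = 7 completes the 10 across.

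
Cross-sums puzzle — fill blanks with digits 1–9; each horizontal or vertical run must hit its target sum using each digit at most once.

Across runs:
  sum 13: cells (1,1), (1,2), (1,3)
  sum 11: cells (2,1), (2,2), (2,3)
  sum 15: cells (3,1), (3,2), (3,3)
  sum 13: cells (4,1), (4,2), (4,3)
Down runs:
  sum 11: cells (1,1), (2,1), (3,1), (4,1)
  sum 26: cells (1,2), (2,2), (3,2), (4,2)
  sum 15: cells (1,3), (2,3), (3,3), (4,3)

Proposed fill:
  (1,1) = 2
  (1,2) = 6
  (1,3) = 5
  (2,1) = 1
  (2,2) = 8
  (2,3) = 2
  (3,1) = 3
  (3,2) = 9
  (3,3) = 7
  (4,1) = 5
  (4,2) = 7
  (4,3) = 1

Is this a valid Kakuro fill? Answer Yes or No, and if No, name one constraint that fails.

No — the down run (1,2)–(4,2) sums to 30, not 26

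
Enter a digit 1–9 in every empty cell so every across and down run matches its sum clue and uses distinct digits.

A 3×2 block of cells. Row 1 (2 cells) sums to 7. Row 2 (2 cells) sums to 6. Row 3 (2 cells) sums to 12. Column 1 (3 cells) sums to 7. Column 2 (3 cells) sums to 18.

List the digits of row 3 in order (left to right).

4 8

7 in 3 cells must be {1,2,4}.
The 12 across and the 7 down share only 4, so (3,1) = 4.
(3,2) = 12 − 4 = 8 completes the 12 across.
Nothing is forced directly, so branch on (1,1), whose candidates are 1 or 2. If (1,1) = 2: then (1,2) would have to be in {5} for the 7 across but in {1,3,4,6,7,9} for the 18 down — contradiction. So (1,1) = 1.
(1,2) = 7 − 1 = 6 completes the 7 across.
(2,1) = 7 − 5 = 2 completes the 7 down.
(2,2) = 6 − 2 = 4 completes the 6 across.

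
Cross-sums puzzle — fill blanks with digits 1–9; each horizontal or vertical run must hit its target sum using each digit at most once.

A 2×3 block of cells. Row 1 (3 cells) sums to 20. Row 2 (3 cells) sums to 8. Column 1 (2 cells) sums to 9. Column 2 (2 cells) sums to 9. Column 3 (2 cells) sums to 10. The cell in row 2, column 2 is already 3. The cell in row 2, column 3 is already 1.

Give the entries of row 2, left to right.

4, 3, 1

(1,2) = 9 − 3 = 6 completes the 9 down.
(1,3) = 10 − 1 = 9 completes the 10 down.
(2,1) = 8 − 4 = 4 completes the 8 across.
(1,1) = 20 − 15 = 5 completes the 20 across.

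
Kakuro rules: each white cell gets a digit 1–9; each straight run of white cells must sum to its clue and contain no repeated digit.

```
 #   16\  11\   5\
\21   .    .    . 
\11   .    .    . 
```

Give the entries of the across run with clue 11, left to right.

16 in 2 cells must be {7,9}.
The 21 across and the 5 down share only 4, so R1C3 = 4.
The 11 across and the 16 down share only 7, so R2C1 = 7.
R2C2 = 3: the only remaining digit allowed by both the 11 across and the 11 down.
R2C3 = 11 − 10 = 1 completes the 11 across.
R1C1 = 16 − 7 = 9 completes the 16 down.
R1C2 = 21 − 13 = 8 completes the 21 across.

7 3 1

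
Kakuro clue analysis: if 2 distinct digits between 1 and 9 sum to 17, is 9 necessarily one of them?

Yes

The only way to make 17 from 2 distinct digits is {8,9}, which contains 9.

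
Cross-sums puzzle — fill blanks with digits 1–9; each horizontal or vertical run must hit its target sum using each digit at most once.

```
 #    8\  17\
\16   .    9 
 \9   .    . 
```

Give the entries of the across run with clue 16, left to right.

7 9

16 in 2 cells must be {7,9}; 17 in 2 cells must be {8,9}.
R1C1 = 16 − 9 = 7 completes the 16 across.
R2C1 = 8 − 7 = 1 completes the 8 down.
R2C2 = 9 − 1 = 8 completes the 9 across.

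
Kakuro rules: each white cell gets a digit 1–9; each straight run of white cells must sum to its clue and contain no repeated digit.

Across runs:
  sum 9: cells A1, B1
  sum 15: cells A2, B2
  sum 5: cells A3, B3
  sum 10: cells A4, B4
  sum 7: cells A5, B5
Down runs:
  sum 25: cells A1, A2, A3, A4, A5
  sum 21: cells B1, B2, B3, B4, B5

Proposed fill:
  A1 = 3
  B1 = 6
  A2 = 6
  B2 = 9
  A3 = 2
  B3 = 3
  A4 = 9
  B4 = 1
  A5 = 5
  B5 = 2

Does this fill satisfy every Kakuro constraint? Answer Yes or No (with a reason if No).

Across: 3+6=9; 6+9=15; 2+3=5; 9+1=10; 5+2=7. Down: 3+6+2+9+5=25; 6+9+3+1+2=21. No digit repeats within any run.

Yes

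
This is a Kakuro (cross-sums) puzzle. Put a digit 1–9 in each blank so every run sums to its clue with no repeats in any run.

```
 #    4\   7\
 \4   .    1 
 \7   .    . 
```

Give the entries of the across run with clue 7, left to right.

4 in 2 cells must be {1,3}.
R1C1 = 4 − 1 = 3 completes the 4 across.
R2C1 = 4 − 3 = 1 completes the 4 down.
R2C2 = 7 − 1 = 6 completes the 7 across.

1 6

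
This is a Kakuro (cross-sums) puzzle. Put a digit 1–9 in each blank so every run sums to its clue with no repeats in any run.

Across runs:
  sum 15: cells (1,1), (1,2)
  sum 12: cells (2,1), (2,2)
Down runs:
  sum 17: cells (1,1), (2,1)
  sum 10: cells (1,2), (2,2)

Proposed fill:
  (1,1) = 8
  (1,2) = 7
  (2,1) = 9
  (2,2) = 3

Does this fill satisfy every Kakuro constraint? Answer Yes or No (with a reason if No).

Yes

Across: 8+7=15; 9+3=12. Down: 8+9=17; 7+3=10. No digit repeats within any run.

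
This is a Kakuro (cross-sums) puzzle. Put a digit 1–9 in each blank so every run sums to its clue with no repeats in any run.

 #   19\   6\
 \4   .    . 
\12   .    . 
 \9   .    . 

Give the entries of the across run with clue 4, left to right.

3 1

4 in 2 cells must be {1,3}; 6 in 3 cells must be {1,2,3}.
The 4 across and the 19 down share only 3, so R1C1 = 3.
R1C2 = 4 − 3 = 1 completes the 4 across.
Given what's placed, R2C2 must be 3 to fit the 12 across and 6 down.
R3C1 = 7: the only remaining digit allowed by both the 9 across and the 19 down.
R3C2 = 9 − 7 = 2 completes the 9 across.
R2C1 = 12 − 3 = 9 completes the 12 across.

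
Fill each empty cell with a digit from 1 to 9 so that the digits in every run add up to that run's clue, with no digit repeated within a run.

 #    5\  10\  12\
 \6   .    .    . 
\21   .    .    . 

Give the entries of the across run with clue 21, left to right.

4 8 9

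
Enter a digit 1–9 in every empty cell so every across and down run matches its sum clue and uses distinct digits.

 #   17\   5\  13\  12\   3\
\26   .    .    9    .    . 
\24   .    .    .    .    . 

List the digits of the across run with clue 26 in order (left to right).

17 in 2 cells must be {8,9}; 3 in 2 cells must be {1,2}.
Given what's placed, R1C1 must be 8 to fit the 26 across and 17 down.
R2C1 = 17 − 8 = 9 completes the 17 down.
R2C3 = 13 − 9 = 4 completes the 13 down.
No cell is forced outright now. R1C4 can only be 3 or 4 or 5 (the digits allowed by both its 26 across and its 12 down). If R1C4 = 3: then R2C4 would have to be in {1,2,3,6,7,8} for the 24 across but in {9} for the 12 down — contradiction. If R1C4 = 5: that forces R1C5 = 1, R2C4 = 7, after which R2C5 would have to be in {1,3} for the 24 across but in {2} for the 3 down — contradiction. So R1C4 = 4.
Given what's placed, R1C5 must be 2 to fit the 26 across and 3 down.
R2C4 = 12 − 4 = 8 completes the 12 down.
R2C5 = 3 − 2 = 1 completes the 3 down.
R1C2 = 26 − 23 = 3 completes the 26 across.

8, 3, 9, 4, 2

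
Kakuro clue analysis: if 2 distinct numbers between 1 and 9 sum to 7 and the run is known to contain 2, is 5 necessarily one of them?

The only way to make 7 from 2 distinct digits under that restriction is {2,5}, which contains 5.

Yes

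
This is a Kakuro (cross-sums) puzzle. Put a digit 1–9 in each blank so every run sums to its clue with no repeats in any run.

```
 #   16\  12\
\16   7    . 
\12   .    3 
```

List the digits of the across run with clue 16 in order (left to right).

7 9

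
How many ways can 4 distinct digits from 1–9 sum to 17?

4 distinct digits from 1–9 sum between 10 and 30.

9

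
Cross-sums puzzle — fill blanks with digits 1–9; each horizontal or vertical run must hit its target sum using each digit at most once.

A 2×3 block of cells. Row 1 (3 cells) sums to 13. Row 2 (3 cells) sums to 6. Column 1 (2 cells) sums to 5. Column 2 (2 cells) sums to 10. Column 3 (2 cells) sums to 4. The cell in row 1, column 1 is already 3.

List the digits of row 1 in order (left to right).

6 in 3 cells must be {1,2,3}; 4 in 2 cells must be {1,3}.
(1,3) = 1: the only remaining digit allowed by both the 13 across and the 4 down.
(2,1) = 5 − 3 = 2 completes the 5 down.
(2,3) = 4 − 1 = 3 completes the 4 down.
(1,2) = 13 − 4 = 9 completes the 13 across.
(2,2) = 6 − 5 = 1 completes the 6 across.

3 9 1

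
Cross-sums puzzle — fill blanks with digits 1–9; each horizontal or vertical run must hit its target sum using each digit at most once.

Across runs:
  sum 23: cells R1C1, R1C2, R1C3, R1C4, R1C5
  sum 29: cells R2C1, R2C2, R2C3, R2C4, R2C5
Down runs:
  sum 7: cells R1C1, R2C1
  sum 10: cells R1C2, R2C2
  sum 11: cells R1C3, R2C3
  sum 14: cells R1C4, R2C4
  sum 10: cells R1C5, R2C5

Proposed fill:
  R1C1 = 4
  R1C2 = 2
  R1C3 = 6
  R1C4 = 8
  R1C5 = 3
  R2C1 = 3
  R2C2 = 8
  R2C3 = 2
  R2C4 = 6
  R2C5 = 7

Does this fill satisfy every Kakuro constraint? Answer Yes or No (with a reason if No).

No — the across run R2C1–R2C5 sums to 26, not 29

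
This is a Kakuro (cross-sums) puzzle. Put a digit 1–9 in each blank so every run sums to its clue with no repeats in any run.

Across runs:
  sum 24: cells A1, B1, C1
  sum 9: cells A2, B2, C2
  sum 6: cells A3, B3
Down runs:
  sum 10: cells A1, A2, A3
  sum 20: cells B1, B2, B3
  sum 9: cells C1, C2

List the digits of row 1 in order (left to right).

24 in 3 cells must be {7,8,9}.
Only 7 fits A1 under both its across sum 24 and down sum 10.
Given what's placed, C1 must be 8 to fit the 24 across and 9 down.
C2 = 9 − 8 = 1 completes the 9 down.
B1 = 24 − 15 = 9 completes the 24 across.

7 9 8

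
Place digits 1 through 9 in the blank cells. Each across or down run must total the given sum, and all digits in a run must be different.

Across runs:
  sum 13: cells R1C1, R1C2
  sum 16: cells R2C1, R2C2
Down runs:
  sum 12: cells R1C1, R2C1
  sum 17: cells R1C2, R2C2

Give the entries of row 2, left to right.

7 9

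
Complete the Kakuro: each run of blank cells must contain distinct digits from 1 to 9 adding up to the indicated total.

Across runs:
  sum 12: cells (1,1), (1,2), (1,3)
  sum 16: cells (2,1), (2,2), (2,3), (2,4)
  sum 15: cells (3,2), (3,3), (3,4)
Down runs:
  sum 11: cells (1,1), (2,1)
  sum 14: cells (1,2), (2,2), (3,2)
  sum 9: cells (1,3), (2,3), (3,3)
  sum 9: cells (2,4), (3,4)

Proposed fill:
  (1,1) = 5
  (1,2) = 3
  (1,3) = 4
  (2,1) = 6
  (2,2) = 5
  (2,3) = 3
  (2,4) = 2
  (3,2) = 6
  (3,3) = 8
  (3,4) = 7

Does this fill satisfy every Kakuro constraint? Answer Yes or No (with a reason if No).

No — the down run (1,3)–(3,3) sums to 15, not 9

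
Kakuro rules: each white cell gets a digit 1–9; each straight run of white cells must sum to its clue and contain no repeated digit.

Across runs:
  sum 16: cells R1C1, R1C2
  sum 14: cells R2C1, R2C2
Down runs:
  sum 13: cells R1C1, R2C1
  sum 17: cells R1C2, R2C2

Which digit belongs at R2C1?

6

16 in 2 cells must be {7,9}; 17 in 2 cells must be {8,9}.
The 16 across and the 17 down share only 9, so R1C2 = 9.
R2C2 = 17 − 9 = 8 completes the 17 down.
R1C1 = 16 − 9 = 7 completes the 16 across.
R2C1 = 14 − 8 = 6 completes the 14 across.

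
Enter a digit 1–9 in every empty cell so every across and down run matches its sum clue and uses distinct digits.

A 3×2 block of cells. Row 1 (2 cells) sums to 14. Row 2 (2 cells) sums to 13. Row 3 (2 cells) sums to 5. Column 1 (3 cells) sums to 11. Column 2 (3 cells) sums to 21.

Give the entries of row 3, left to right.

1 4

The 5 across and the 21 down share only 4, so (3,2) = 4.
(3,1) = 5 − 4 = 1 completes the 5 across.
Nothing is forced directly, so branch on (1,1), whose candidates are 6 or 8. If (1,1) = 8: then (1,2) would have to be in {6} for the 14 across but in {8,9} for the 21 down — contradiction. So (1,1) = 6.
(1,2) = 14 − 6 = 8 completes the 14 across.
(2,1) = 11 − 7 = 4 completes the 11 down.
(2,2) = 13 − 4 = 9 completes the 13 across.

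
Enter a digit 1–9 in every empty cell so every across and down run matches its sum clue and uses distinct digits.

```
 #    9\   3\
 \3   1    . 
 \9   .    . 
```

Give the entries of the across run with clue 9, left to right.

8, 1

3 in 2 cells must be {1,2}.
R1C2 = 3 − 1 = 2 completes the 3 across.
R2C1 = 9 − 1 = 8 completes the 9 down.
R2C2 = 9 − 8 = 1 completes the 9 across.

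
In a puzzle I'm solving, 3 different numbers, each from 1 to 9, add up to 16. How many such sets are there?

8

3 distinct digits from 1–9 sum between 6 and 24.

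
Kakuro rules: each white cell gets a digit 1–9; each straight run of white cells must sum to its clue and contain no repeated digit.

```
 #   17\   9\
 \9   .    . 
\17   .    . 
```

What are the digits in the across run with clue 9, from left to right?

8 1

17 in 2 cells must be {8,9}.
The 9 across and the 17 down share only 8, so R1C1 = 8.
R1C2 = 9 − 8 = 1 completes the 9 across.
R2C1 = 17 − 8 = 9 completes the 17 down.
R2C2 = 17 − 9 = 8 completes the 17 across.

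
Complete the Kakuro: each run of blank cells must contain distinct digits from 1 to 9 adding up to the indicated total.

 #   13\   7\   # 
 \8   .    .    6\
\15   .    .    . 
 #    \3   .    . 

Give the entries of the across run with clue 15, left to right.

3 in 2 cells must be {1,2}; 7 in 3 cells must be {1,2,4}.
Nothing is forced directly, so branch on R1C2, whose candidates are 1 or 2. If R1C2 = 2: that forces R1C1 = 6, R2C1 = 7, after which R2C2 would have to be in {2,3,5,6} for the 15 across but in {1,4} for the 7 down — contradiction. So R1C2 = 1.
R1C1 = 8 − 1 = 7 completes the 8 across.
R2C1 = 13 − 7 = 6 completes the 13 down.
R3C2 = 2: the only remaining digit allowed by both the 3 across and the 7 down.
R3C3 = 3 − 2 = 1 completes the 3 across.
R2C2 = 7 − 3 = 4 completes the 7 down.
R2C3 = 15 − 10 = 5 completes the 15 across.

6 4 5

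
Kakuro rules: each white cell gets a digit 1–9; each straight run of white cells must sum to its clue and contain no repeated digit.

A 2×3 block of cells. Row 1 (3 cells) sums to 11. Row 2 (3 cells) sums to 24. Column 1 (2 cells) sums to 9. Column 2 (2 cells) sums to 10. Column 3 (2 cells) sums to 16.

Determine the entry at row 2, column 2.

24 in 3 cells must be {7,8,9}; 16 in 2 cells must be {7,9}.
The 11 across and the 16 down share only 7, so (1,3) = 7.
(2,3) = 16 − 7 = 9 completes the 16 down.
Nothing is forced directly, so branch on (2,1), whose candidates are 7 or 8. If (2,1) = 7: then (1,1) would have to be in {1,3} for the 11 across but in {2} for the 9 down — contradiction. So (2,1) = 8.
(1,1) = 9 − 8 = 1 completes the 9 down.
(1,2) = 11 − 8 = 3 completes the 11 across.
(2,2) = 24 − 17 = 7 completes the 24 across.

7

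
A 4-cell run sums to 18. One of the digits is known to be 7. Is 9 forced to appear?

No

Counterexample: {1,2,7,8} sums to 18 under that restriction without using 9.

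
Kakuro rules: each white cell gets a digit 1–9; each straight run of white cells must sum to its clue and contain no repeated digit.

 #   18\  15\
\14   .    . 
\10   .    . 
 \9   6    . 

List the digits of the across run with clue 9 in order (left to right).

R3C2 = 9 − 6 = 3 completes the 9 across.
No cell is forced outright now. R1C2 can only be 5 or 8 (the digits allowed by both its 14 across and its 15 down). If R1C2 = 8: then R1C1 would have to be in {6} for the 14 across but in {3,4,5,7,8,9} for the 18 down — contradiction. So R1C2 = 5.
R1C1 = 14 − 5 = 9 completes the 14 across.
R2C1 = 18 − 15 = 3 completes the 18 down.
R2C2 = 10 − 3 = 7 completes the 10 across.

6, 3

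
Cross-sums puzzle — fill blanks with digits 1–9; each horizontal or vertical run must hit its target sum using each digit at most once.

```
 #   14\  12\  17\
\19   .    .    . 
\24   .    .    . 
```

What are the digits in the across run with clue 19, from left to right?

6 5 8

24 in 3 cells must be {7,8,9}; 17 in 2 cells must be {8,9}.
Nothing is forced directly, so branch on R2C1, whose candidates are 8 or 9. If R2C1 = 9: that forces R1C1 = 5, R1C2 = 8, after which R1C3 would have to be in {6} for the 19 across but in {8,9} for the 17 down — contradiction. So R2C1 = 8.
R1C1 = 14 − 8 = 6 completes the 14 down.
Given what's placed, R2C3 must be 9 to fit the 24 across and 17 down.
R1C3 = 17 − 9 = 8 completes the 17 down.
R2C2 = 24 − 17 = 7 completes the 24 across.
R1C2 = 19 − 14 = 5 completes the 19 across.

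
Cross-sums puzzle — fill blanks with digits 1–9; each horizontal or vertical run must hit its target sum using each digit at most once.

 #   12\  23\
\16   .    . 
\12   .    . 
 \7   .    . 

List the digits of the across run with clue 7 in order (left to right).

16 in 2 cells must be {7,9}; 23 in 3 cells must be {6,8,9}.
The 16 across and the 23 down share only 9, so R1C2 = 9.
Given what's placed, R2C2 must be 8 to fit the 12 across and 23 down.
R3C2 = 23 − 17 = 6 completes the 23 down.
R1C1 = 16 − 9 = 7 completes the 16 across.
R2C1 = 12 − 8 = 4 completes the 12 across.
R3C1 = 7 − 6 = 1 completes the 7 across.

1 6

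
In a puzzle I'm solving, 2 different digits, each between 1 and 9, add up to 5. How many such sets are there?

2

2 distinct digits from 1–9 sum between 3 and 17.
Enumerating: {1,4}, {2,3}.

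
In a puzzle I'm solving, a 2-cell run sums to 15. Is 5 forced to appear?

Counterexample: {6,9} sums to 15 without using 5.

No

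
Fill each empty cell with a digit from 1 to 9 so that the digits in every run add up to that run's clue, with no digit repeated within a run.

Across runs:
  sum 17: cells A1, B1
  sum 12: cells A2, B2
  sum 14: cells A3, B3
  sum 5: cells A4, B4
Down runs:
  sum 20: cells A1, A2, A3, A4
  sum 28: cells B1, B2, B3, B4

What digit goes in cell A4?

17 in 2 cells must be {8,9}.
Only 4 fits B4 under both its across sum 5 and down sum 28.
A4 = 5 − 4 = 1 completes the 5 across.

1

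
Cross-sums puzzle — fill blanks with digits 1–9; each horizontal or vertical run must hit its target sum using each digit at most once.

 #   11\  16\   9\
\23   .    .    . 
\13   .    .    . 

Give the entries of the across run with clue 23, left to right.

6, 9, 8

23 in 3 cells must be {6,8,9}; 16 in 2 cells must be {7,9}.
The 23 across and the 16 down share only 9, so R1C2 = 9.
R2C2 = 16 − 9 = 7 completes the 16 down.
Nothing is forced directly, so branch on R1C1, whose candidates are 6 or 8. If R1C1 = 8: that forces R1C3 = 6, after which R2C1 would have to be in {1,2,4,5} for the 13 across but in {3} for the 11 down — contradiction. So R1C1 = 6.
R1C3 = 23 − 15 = 8 completes the 23 across.
R2C1 = 11 − 6 = 5 completes the 11 down.
R2C3 = 13 − 12 = 1 completes the 13 across.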